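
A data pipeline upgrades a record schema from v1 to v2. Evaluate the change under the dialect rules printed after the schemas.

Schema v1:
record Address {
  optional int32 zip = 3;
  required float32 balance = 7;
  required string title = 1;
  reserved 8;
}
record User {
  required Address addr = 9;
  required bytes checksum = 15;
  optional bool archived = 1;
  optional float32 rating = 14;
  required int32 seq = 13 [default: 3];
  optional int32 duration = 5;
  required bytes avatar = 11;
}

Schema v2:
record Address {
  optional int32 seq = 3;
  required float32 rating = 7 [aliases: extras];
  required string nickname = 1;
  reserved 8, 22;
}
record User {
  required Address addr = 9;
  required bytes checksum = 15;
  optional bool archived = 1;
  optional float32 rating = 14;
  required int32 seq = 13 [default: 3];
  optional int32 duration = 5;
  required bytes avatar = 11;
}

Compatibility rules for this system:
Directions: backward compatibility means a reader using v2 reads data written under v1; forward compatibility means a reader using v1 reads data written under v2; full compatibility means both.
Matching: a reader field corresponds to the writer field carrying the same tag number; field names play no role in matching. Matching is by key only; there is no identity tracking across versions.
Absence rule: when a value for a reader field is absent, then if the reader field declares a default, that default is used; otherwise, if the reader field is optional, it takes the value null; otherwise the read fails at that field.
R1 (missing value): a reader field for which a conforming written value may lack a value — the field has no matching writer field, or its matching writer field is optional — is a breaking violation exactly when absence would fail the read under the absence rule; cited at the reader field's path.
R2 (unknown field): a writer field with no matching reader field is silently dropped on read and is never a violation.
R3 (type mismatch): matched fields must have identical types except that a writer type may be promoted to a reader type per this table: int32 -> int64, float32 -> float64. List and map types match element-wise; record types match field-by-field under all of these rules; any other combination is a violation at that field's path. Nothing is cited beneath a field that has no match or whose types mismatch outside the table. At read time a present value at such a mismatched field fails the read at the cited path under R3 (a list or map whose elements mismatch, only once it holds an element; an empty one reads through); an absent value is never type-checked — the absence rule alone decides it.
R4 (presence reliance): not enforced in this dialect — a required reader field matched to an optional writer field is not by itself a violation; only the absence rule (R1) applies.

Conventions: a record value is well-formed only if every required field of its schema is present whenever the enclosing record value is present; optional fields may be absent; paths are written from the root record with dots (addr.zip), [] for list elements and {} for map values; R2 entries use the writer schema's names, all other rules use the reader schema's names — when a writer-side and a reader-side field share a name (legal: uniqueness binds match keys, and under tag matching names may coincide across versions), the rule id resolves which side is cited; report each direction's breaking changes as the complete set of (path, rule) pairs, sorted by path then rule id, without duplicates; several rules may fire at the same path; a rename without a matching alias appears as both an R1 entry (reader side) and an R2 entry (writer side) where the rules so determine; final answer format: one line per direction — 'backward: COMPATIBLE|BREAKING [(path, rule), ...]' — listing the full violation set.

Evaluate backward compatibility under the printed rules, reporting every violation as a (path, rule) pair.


backward: COMPATIBLE []

each type pair in User: writer, then reader
backward on User — v2 reading data written by v1:
  addr: Address -> Address, writer required; from addr
  checksum: bytes -> bytes, writer required; from checksum
  archived: bool -> bool, writer optional; from archived
  rating: float32 -> float32, writer optional; from rating
  seq: int32 -> int32, writer required; from seq
  duration: int32 -> int32, writer optional; from duration
  avatar: bytes -> bytes, writer required; from avatar
  addr.seq: int32 -> int32, writer optional; from addr.zip
  addr.rating: float32 -> float32, writer required; from addr.balance
  addr.nickname: string -> string, writer required; from addr.title
  => no violations; backward on User: COMPATIBLE
the other User changes do not affect what is asked:
  renamed field title to nickname in record Address -> triggers nothing under User's printed rules — same verdict
  renamed field zip to seq in record Address -> triggers nothing under User's printed rules — same verdict
  renamed field balance to rating in record Address -> triggers nothing under User's printed rules — same verdict


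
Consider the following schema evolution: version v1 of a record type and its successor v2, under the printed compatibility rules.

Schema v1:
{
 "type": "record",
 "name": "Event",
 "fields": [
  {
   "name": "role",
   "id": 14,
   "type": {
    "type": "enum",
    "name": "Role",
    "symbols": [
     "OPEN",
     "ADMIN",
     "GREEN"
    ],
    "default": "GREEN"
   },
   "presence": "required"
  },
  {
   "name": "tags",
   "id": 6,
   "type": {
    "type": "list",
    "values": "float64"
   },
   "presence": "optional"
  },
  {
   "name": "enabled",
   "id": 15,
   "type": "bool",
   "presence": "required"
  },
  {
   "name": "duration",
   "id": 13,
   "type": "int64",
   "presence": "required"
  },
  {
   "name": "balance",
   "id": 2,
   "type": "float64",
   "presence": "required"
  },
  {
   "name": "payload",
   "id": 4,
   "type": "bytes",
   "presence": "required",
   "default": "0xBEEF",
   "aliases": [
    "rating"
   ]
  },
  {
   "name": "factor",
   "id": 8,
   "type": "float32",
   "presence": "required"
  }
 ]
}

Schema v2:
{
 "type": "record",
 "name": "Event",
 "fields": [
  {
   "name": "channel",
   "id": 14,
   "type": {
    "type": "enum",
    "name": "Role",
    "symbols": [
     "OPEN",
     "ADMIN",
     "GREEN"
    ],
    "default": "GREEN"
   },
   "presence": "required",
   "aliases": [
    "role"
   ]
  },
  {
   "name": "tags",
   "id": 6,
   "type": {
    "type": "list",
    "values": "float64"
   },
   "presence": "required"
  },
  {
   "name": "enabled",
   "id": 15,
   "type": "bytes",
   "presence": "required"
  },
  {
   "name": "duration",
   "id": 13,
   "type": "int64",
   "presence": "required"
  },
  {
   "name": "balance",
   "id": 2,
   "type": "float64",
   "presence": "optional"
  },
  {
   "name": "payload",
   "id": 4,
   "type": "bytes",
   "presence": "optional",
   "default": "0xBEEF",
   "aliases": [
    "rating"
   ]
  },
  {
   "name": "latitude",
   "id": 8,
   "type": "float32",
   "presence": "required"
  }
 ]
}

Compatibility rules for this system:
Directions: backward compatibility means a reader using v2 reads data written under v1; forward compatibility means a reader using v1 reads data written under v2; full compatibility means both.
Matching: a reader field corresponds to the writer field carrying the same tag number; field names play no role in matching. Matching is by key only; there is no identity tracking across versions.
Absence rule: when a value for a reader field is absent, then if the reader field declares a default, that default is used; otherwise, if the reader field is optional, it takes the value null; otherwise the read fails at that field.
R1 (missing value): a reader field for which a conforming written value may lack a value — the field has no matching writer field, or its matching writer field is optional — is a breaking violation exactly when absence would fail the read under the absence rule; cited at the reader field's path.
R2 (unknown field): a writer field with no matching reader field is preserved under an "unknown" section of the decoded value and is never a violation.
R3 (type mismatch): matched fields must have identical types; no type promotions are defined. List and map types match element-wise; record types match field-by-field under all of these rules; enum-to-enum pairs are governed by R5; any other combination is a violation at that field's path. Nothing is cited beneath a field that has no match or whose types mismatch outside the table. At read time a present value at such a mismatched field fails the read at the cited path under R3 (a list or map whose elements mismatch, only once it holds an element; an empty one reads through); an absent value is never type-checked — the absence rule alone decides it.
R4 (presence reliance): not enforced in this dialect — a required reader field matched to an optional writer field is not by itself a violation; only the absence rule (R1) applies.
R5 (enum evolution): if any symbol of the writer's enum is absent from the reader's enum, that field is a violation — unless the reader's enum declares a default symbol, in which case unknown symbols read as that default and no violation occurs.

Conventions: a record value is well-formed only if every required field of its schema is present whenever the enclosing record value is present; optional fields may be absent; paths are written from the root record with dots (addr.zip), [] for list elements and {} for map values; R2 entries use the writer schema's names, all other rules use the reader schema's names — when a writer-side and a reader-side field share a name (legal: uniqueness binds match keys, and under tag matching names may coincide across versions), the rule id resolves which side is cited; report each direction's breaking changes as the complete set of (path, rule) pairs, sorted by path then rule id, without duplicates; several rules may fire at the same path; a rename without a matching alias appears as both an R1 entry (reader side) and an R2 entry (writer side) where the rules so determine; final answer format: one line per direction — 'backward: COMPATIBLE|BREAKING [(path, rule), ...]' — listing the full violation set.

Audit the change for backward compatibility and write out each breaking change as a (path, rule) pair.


backward: BREAKING [(enabled, R3), (tags, R1)]

arrows below run writer -> reader for Event
backward analysis of Event with v2 as reader and v1 as writer:
  channel: paired with writer role (Role -> Role; writer required)
  tags: paired with writer tags (list<float64> -> list<float64>; writer optional)
  enabled: paired with writer enabled (bool -> bytes; writer required)
  duration: paired with writer duration (int64 -> int64; writer required)
  balance: paired with writer balance (float64 -> float64; writer required)
  payload: paired with writer payload (bytes -> bytes; writer required)
  latitude: paired with writer factor (float32 -> float32; writer required)
  breaking: (enabled, R3)
  breaking: (tags, R1)
  backward on Event therefore BREAKING (2)
the other Event changes do not affect what is asked:
  field balance in record Event: required changed to optional -> its effect on Event is confined to the forward direction, not asked
  renamed field factor to latitude in record Event -> fires no rule on Event, leaving the asked answer as it is
  field payload in record Event: required changed to optional -> fires no rule on Event, leaving the asked answer as it is
  renamed field role to channel in record Event (alias role declared on the renamed field) -> fires no rule on Event, leaving the asked answer as it is


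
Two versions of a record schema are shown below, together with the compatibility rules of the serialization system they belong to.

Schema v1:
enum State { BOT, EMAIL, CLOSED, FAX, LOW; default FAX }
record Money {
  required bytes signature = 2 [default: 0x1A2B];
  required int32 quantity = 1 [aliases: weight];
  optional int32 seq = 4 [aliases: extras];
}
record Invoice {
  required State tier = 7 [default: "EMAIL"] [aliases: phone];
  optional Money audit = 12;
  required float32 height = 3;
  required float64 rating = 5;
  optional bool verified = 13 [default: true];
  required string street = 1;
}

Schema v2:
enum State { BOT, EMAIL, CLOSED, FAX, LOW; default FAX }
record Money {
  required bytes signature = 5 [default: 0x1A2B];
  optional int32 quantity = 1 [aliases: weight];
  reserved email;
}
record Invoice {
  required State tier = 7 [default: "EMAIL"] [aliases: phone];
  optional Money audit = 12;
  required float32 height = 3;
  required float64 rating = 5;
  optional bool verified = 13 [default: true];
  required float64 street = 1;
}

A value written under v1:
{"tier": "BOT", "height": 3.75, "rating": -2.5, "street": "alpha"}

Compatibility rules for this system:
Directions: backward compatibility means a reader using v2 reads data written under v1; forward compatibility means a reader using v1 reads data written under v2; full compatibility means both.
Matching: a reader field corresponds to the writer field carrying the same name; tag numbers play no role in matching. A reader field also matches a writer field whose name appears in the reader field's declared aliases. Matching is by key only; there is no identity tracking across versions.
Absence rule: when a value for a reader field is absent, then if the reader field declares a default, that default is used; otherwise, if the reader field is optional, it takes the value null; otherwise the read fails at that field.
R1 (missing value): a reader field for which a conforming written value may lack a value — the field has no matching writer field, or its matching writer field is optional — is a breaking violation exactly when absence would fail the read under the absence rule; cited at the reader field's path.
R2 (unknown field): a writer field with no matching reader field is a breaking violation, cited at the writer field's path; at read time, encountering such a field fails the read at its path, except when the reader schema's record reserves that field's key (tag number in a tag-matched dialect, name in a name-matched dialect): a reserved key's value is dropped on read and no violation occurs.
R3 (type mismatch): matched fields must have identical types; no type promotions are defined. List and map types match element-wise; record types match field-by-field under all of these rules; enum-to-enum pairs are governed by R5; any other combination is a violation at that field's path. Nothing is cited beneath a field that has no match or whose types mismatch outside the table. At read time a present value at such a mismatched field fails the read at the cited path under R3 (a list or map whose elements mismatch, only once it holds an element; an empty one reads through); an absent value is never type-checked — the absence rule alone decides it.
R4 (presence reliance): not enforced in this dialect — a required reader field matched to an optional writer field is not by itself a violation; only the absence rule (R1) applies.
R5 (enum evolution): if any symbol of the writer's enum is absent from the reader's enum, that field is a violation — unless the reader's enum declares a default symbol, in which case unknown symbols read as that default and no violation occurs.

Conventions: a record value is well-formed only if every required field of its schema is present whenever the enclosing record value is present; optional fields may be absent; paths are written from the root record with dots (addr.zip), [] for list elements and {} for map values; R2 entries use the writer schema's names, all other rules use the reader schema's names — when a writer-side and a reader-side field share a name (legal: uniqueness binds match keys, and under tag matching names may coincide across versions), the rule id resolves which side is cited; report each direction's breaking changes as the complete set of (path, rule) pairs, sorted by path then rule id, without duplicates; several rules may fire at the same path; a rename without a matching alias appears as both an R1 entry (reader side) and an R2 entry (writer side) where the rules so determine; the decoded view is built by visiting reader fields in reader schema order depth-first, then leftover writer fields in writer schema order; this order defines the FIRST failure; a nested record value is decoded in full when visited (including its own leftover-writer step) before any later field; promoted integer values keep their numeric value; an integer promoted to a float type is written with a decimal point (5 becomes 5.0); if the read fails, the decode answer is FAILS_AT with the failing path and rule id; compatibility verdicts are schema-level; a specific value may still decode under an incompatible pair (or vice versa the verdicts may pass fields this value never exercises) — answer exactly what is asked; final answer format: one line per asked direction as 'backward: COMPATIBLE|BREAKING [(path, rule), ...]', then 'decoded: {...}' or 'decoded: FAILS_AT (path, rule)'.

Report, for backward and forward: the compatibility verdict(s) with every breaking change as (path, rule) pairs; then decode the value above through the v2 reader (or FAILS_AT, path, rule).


the writer's type comes first in each Invoice pair
backward pass over Invoice, reader schema v2, writer schema v1:
  tier: paired with writer tier (State -> State; writer required)
  audit: paired with writer audit (Money -> Money; writer optional)
  height: paired with writer height (float32 -> float32; writer required)
  rating: paired with writer rating (float64 -> float64; writer required)
  verified: paired with writer verified (bool -> bool; writer optional)
  street: paired with writer street (string -> float64; writer required)
  audit.signature: paired with writer audit.signature (bytes -> bytes; writer required)
  audit.quantity: paired with writer audit.quantity (int32 -> int32; writer required)
  writer field audit.seq has no reader counterpart
  rule R2 violated at audit.seq
  rule R3 violated at street
  => backward verdict for Invoice: BREAKING, 2 violation(s)
forward pass over Invoice, reader schema v1, writer schema v2:
  tier: paired with writer tier (State -> State; writer required)
  audit: paired with writer audit (Money -> Money; writer optional)
  height: paired with writer height (float32 -> float32; writer required)
  rating: paired with writer rating (float64 -> float64; writer required)
  verified: paired with writer verified (bool -> bool; writer optional)
  street: paired with writer street (float64 -> string; writer required)
  audit.signature: paired with writer audit.signature (bytes -> bytes; writer required)
  audit.quantity: paired with writer audit.quantity (int32 -> int32; writer optional)
  audit.seq: no writer match
  rule R1 violated at audit.quantity
  rule R3 violated at street
  => forward verdict for Invoice: BREAKING, 2 violation(s)
decoding the Invoice value with the v2 reader:
  tier := "BOT"
  audit := null (missing; optional => null)
  height := 3.75
  rating := -2.5
  verified := true (missing; default applied)
  read fails at street under R3
  => FAILS_AT (street, R3)

backward: BREAKING [(audit.seq, R2), (street, R3)]; forward: BREAKING [(audit.quantity, R1), (street, R3)]; decoded: FAILS_AT (street, R3)


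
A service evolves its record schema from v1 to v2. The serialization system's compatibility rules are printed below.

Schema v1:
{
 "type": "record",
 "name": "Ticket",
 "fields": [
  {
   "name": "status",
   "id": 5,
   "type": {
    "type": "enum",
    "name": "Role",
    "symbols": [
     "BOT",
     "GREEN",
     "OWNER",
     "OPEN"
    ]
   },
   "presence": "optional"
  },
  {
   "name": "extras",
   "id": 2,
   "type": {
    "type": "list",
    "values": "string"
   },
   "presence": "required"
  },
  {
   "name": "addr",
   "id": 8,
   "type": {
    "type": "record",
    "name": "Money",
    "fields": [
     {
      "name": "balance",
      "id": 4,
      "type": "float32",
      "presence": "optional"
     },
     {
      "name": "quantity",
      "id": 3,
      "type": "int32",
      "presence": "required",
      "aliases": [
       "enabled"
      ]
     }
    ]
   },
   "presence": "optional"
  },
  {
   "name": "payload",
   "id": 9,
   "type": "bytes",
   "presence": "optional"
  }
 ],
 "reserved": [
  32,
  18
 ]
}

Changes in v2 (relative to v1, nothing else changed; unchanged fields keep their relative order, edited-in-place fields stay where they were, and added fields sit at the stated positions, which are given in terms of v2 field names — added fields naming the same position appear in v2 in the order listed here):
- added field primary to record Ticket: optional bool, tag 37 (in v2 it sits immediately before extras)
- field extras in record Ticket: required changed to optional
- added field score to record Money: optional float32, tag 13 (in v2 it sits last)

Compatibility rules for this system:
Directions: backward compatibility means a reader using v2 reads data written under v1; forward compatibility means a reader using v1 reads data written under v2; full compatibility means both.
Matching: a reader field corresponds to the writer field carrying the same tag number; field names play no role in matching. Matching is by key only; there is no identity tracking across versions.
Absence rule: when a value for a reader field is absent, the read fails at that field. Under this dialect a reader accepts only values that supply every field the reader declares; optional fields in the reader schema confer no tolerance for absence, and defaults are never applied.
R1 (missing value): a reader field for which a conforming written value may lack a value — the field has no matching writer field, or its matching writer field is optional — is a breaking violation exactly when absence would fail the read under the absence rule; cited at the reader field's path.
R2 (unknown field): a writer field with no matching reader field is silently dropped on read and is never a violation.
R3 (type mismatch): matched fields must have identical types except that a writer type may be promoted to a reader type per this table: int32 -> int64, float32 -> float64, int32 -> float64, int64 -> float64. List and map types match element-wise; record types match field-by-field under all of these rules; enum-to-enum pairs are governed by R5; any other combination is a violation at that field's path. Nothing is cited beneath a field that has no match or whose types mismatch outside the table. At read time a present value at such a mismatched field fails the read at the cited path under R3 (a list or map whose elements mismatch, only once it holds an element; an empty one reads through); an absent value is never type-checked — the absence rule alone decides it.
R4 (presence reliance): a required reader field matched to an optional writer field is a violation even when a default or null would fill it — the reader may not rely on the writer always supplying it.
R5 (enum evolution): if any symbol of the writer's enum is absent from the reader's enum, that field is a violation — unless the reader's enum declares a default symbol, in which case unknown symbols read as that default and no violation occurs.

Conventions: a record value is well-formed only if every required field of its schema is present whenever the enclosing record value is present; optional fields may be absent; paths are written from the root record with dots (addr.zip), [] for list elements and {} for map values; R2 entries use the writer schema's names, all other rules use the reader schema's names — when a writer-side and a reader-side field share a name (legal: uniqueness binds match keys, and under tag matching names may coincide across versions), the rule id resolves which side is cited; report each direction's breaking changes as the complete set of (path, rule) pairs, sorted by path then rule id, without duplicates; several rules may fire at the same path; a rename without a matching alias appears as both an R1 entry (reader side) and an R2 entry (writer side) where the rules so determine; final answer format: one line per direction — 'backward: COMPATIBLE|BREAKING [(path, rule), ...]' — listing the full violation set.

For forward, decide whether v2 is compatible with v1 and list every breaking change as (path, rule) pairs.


arrows below run writer -> reader for Ticket
forward pass over Ticket, reader schema v1, writer schema v2:
  writer optional, Role -> Role: reader status maps from writer status
  writer optional, list<string> -> list<string>: reader extras maps from writer extras
  writer optional, Money -> Money: reader addr maps from writer addr
  writer optional, bytes -> bytes: reader payload maps from writer payload
  writer field primary has no reader counterpart
  writer optional, float32 -> float32: reader addr.balance maps from writer addr.balance
  writer required, int32 -> int32: reader addr.quantity maps from writer addr.quantity
  writer field addr.score has no reader counterpart
  breaking: (addr, R1)
  breaking: (addr.balance, R1)
  breaking: (extras, R1)
  breaking: (extras, R4)
  breaking: (payload, R1)
  breaking: (status, R1)
  forward on Ticket therefore BREAKING (6)
diffs on Ticket not affecting the asked answer:
  added field score to record Money: optional float32, tag 13 (in v2 it sits last) -> affects backward compatibility only, which is not asked
  added field primary to record Ticket: optional bool, tag 37 (in v2 it sits immediately before extras) -> affects backward compatibility only, which is not asked

forward: BREAKING [(addr, R1), (addr.balance, R1), (extras, R1), (extras, R4), (payload, R1), (status, R1)]


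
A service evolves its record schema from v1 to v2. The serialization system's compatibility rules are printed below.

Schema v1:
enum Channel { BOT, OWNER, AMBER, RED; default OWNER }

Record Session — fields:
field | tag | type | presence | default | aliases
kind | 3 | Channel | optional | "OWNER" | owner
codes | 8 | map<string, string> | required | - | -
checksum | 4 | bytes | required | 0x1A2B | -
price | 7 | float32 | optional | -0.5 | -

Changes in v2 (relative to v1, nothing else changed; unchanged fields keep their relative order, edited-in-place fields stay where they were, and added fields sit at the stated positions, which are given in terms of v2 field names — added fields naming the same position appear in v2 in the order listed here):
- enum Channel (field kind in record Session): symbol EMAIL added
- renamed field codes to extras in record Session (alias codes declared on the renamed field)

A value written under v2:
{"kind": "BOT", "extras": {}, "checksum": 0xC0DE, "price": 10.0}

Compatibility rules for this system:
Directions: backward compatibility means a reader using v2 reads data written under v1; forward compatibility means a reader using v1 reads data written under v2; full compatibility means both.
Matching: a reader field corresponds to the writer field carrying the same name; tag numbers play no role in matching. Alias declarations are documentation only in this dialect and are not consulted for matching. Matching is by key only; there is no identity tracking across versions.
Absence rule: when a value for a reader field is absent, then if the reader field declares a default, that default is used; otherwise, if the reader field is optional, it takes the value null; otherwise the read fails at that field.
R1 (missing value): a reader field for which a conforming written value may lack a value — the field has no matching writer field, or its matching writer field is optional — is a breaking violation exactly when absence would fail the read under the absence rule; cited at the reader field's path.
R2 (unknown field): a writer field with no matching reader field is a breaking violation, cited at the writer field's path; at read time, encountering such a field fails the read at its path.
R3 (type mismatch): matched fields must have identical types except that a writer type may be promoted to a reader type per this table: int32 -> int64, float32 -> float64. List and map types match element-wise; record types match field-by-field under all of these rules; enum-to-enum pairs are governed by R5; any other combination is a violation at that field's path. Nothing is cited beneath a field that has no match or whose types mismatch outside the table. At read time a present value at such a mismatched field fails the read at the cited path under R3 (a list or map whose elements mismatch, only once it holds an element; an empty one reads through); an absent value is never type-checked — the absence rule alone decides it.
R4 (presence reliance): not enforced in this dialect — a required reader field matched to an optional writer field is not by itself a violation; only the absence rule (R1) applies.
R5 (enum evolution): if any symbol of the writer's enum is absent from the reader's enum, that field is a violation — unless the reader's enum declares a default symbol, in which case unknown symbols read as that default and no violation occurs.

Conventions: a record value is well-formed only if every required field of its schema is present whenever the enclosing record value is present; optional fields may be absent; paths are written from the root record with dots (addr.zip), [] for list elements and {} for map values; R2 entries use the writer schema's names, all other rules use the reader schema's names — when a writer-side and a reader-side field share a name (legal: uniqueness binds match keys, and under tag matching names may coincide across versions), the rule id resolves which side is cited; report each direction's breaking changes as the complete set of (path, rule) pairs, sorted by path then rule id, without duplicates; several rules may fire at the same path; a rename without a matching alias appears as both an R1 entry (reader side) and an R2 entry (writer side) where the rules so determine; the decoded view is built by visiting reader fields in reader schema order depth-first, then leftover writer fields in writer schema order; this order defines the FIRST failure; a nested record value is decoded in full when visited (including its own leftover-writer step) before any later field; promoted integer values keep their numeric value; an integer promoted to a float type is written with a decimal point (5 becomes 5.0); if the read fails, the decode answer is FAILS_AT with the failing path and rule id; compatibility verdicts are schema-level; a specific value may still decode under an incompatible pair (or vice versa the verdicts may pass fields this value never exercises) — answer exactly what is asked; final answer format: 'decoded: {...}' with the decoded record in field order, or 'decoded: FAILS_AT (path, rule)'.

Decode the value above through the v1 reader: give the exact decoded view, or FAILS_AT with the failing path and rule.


each type pair in Session: writer, then reader
migrating the Session value to v1:
  kind := "BOT"
  read fails at codes under R1 (no fill)
  => FAILS_AT (codes, R1)
remaining Session differences; none change what is asked:
  enum Channel (field kind in record Session): symbol EMAIL added -> fires no rule on Session under this dialect and leaves the result unchanged

decoded: FAILS_AT (codes, R1)


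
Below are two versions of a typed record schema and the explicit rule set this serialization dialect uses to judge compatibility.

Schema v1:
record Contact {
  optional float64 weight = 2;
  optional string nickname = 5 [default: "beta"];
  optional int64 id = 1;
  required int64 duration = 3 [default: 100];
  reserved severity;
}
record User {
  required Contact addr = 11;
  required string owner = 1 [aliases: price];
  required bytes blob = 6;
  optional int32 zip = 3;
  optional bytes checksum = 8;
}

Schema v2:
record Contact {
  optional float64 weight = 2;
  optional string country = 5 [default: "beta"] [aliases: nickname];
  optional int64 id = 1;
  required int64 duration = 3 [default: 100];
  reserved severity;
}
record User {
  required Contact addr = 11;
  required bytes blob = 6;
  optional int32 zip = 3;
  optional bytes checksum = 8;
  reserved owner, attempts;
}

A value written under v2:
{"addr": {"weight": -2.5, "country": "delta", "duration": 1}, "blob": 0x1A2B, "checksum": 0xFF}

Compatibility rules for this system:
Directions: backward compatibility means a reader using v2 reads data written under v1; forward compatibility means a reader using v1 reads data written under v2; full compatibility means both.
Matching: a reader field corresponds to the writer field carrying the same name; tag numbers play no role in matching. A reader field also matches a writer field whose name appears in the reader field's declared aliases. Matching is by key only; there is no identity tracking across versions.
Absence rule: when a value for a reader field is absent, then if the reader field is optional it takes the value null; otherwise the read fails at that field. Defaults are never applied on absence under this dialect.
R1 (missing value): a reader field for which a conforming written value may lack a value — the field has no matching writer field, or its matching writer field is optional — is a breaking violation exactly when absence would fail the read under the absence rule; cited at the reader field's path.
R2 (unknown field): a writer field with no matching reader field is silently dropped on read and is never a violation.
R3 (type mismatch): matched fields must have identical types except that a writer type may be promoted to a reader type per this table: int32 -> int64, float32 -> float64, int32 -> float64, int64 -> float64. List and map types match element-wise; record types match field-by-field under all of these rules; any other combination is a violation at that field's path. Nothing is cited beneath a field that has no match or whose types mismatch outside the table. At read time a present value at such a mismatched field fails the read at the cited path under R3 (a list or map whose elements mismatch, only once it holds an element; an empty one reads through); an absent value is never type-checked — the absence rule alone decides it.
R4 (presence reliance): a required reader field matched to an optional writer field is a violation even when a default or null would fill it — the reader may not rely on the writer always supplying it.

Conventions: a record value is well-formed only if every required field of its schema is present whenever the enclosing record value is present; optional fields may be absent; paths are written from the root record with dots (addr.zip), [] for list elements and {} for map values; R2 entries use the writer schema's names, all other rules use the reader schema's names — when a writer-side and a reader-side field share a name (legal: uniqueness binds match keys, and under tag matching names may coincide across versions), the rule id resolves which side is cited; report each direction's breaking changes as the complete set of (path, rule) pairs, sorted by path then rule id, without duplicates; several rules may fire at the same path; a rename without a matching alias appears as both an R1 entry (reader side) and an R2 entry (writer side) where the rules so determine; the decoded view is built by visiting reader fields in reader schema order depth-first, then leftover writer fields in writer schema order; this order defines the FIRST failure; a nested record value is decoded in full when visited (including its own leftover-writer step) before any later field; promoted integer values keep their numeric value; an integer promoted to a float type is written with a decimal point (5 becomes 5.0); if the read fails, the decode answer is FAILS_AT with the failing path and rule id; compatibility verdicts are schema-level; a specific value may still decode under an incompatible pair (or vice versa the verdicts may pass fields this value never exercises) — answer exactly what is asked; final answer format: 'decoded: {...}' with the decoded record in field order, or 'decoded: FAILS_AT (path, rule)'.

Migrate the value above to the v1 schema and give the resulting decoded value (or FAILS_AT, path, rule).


decoded: FAILS_AT (owner, R1)

in User below, arrows point writer -> reader
decode (reader v1):
  addr.weight := -2.5
  addr.nickname := null (absent, optional -> null)
  addr.id := null (absent, optional -> null)
  addr.duration := 1
  writer addr.country: unknown -> dropped
  read fails at owner under R1 (no fill)
  => FAILS_AT (owner, R1)
checking off the User differences that do not matter here:
  renamed field nickname to country in record Contact (alias nickname declared on the renamed field) -> triggers nothing under the printed rules; the User answer is the same either way


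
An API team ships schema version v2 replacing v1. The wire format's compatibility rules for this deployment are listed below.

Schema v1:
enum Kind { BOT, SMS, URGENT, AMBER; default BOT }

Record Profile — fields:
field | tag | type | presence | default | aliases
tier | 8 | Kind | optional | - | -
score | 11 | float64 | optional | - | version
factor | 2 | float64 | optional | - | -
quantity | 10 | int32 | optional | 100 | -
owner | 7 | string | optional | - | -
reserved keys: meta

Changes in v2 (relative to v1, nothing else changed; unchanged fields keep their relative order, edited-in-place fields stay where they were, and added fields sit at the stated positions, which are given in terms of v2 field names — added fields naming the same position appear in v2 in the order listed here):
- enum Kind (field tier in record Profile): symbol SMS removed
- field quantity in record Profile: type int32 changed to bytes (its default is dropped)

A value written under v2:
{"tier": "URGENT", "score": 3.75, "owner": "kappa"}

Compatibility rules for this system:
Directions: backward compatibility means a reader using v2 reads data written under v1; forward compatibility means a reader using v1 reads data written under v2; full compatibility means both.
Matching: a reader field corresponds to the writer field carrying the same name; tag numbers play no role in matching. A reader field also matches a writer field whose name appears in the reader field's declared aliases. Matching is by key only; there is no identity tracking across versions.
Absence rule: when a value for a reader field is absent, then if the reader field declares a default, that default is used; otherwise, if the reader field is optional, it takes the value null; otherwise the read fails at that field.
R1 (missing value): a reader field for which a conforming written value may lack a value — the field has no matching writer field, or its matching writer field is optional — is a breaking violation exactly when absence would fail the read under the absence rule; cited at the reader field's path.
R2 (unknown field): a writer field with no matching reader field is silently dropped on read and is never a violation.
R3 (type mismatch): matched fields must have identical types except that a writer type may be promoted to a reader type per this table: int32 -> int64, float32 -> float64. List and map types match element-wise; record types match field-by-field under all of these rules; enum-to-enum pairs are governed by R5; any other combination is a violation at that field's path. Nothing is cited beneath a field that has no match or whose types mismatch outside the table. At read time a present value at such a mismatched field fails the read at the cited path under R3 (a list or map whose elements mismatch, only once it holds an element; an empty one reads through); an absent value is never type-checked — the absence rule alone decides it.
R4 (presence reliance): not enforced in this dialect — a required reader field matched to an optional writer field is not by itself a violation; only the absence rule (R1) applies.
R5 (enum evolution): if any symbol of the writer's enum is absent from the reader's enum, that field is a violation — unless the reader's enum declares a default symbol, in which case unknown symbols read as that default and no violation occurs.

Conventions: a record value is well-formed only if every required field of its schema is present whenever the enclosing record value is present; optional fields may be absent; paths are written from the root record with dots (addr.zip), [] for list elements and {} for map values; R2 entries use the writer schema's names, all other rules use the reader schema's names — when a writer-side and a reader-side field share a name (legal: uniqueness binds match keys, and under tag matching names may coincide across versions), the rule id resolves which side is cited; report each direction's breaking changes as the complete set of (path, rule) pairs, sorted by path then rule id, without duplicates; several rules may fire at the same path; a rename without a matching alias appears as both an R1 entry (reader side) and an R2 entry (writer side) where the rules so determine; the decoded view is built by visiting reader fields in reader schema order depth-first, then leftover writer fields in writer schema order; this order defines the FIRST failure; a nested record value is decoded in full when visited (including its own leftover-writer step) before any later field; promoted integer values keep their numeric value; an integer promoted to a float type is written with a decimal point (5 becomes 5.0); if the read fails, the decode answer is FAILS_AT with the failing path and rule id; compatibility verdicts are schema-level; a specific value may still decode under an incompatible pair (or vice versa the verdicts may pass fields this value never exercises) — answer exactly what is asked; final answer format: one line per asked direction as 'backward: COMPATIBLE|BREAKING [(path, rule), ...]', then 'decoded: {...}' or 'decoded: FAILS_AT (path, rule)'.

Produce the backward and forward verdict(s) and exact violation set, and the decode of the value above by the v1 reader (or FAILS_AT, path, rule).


backward: BREAKING [(quantity, R3)]; forward: BREAKING [(quantity, R3)]; decoded: {"tier": "URGENT", "score": 3.75, "factor": null, "quantity": 100, "owner": "kappa"}

the writer's type comes first in each Profile pair
backward analysis of Profile with v2 as reader and v1 as writer:
  tier: Kind -> Kind, writer optional; from tier
  score: float64 -> float64, writer optional; from score
  factor: float64 -> float64, writer optional; from factor
  quantity: int32 -> bytes, writer optional; from quantity
  owner: string -> string, writer optional; from owner
  violation R3 at quantity
  => backward: BREAKING (1)
forward analysis of Profile with v1 as reader and v2 as writer:
  tier: Kind -> Kind, writer optional; from tier
  score: float64 -> float64, writer optional; from score
  factor: float64 -> float64, writer optional; from factor
  quantity: bytes -> int32, writer optional; from quantity
  owner: string -> string, writer optional; from owner
  violation R3 at quantity
  => forward: BREAKING (1)
decode walk for Profile under reader schema v1:
  tier := "URGENT"
  score := 3.75
  factor := null (absent, optional -> null)
  quantity := 100 (absent -> default)
  owner := "kappa"
  => decoded: {"tier": "URGENT", "score": 3.75, "factor": null, "quantity": 100, "owner": "kappa"}
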